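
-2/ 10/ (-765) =1/ 3825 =0.00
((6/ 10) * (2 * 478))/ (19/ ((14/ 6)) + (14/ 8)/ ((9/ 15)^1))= 240912/ 4645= 51.86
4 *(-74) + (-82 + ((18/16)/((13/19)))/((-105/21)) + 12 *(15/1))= -198.33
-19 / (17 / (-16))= 304 / 17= 17.88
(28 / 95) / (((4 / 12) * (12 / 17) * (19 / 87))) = 10353 / 1805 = 5.74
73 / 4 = 18.25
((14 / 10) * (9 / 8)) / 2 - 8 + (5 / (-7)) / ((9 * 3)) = -109453 / 15120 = -7.24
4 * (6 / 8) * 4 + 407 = 419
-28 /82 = -14 /41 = -0.34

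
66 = 66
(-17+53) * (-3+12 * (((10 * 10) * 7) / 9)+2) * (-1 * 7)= -234948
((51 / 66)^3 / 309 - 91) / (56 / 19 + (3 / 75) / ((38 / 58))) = -142217944525 / 4701741528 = -30.25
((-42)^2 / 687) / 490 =6 / 1145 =0.01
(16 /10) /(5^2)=0.06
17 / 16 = 1.06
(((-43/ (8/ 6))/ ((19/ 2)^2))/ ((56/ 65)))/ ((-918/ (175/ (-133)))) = -69875/ 117535824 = -0.00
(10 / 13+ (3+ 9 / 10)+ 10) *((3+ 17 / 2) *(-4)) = -43861 / 65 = -674.78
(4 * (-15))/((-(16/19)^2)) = 84.61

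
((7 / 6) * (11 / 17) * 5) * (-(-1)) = 385 / 102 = 3.77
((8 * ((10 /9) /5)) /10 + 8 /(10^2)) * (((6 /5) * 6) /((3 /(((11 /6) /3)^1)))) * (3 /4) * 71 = 22649 /1125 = 20.13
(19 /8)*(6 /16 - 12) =-1767 /64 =-27.61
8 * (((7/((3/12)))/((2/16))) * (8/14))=1024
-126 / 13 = -9.69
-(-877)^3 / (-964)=-674526133 / 964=-699715.91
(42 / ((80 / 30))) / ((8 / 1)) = 63 / 32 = 1.97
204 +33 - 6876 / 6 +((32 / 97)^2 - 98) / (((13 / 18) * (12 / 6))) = -976.77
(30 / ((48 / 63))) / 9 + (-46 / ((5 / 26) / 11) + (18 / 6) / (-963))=-33728473 / 12840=-2626.83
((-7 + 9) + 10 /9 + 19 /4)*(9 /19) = 283 /76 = 3.72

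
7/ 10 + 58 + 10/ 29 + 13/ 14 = 60873/ 1015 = 59.97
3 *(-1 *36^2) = -3888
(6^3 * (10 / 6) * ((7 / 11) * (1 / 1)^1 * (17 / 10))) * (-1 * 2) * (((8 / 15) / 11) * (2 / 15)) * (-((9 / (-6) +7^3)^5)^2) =2628778524624500282249544102431 / 24200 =108627211761342986869815900.00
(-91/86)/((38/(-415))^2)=-15672475/124184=-126.20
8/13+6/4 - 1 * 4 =-49/26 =-1.88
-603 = -603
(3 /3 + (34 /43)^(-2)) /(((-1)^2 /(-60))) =-45075 /289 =-155.97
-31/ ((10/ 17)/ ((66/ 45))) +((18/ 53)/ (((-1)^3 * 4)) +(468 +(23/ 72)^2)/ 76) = -37178369923/ 522028800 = -71.22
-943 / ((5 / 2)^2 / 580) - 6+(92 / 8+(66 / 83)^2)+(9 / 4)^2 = -48222561963 / 551120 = -87499.21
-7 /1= -7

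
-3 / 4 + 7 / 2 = 11 / 4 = 2.75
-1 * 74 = -74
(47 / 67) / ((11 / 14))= 658 / 737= 0.89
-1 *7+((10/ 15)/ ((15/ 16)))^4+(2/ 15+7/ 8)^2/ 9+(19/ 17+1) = -20137652887/ 4461480000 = -4.51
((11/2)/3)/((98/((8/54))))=11/3969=0.00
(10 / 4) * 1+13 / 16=53 / 16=3.31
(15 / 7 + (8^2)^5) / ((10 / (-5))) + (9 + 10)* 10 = -7516190123 / 14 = -536870723.07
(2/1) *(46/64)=23/16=1.44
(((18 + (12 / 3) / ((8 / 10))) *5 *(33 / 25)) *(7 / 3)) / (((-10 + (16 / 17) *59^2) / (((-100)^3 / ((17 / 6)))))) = -1062600000 / 27763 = -38273.96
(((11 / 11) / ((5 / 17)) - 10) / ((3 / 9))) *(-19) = 376.20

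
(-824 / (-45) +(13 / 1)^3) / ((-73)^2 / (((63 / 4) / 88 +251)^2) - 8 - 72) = -27.72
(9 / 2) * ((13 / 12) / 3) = 13 / 8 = 1.62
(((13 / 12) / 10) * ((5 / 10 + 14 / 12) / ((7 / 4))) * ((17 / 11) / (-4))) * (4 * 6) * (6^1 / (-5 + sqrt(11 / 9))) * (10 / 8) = 3315 * sqrt(11) / 32956 + 49725 / 32956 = 1.84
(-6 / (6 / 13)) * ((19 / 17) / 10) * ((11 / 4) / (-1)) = 2717 / 680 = 4.00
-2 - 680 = -682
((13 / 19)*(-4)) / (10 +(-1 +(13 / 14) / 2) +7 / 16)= -5824 / 21071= -0.28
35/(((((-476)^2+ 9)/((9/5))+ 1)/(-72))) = -11340/566467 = -0.02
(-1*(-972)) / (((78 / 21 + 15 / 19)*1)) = 129276 / 599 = 215.82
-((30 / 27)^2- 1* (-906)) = -907.23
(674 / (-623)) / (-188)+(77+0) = 4509611 / 58562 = 77.01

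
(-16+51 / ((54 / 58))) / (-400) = -349 / 3600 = -0.10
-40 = -40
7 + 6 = 13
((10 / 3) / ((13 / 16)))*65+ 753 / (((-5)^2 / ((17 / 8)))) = 198403 / 600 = 330.67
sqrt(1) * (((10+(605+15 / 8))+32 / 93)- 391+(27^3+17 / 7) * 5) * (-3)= -513786709 / 1736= -295960.09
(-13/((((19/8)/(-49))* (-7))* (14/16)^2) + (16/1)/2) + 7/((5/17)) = -12133/665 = -18.25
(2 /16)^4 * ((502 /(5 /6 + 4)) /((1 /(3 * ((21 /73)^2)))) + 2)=2146979 /316499968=0.01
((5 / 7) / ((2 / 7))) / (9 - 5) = 5 / 8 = 0.62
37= 37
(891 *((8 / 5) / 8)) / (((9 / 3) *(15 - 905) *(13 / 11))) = -3267 / 57850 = -0.06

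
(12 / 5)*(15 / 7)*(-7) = -36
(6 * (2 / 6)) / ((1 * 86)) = 1 / 43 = 0.02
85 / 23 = 3.70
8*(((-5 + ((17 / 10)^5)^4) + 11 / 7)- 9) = 28440919846533007656811207 / 87500000000000000000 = 325039.08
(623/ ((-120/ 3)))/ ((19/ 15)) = -1869/ 152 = -12.30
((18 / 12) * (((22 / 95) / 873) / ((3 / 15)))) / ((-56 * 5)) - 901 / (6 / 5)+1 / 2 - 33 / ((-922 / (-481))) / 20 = -17870490741 / 23789444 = -751.19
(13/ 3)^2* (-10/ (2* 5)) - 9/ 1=-27.78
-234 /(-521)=234 /521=0.45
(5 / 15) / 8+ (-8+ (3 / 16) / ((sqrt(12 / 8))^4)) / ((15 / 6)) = -25 / 8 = -3.12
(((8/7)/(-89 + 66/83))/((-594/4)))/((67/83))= 110224/1019764053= 0.00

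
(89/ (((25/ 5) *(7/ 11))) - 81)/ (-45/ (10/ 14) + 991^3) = -58/ 1064483665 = -0.00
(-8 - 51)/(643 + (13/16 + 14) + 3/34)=-0.09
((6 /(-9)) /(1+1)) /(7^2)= -1 /147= -0.01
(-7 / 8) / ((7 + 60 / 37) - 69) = 0.01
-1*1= -1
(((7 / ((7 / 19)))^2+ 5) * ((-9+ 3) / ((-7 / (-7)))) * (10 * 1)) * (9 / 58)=-98820 / 29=-3407.59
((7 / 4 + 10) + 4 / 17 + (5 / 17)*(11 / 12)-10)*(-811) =-93265 / 51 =-1828.73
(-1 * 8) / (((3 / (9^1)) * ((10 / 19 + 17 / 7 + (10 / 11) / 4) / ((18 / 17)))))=-1264032 / 158287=-7.99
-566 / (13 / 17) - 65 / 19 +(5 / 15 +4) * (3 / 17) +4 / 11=-742.45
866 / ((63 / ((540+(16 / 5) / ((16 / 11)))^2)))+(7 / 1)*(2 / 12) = 12729374047 / 3150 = 4041071.13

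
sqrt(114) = 10.68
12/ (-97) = -12/ 97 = -0.12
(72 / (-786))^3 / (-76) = 432 / 42713729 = 0.00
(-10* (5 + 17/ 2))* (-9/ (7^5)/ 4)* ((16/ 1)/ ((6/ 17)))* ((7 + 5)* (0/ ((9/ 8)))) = 0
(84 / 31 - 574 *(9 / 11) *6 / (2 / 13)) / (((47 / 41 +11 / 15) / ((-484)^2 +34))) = -224949651357375 / 98549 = -2282617290.46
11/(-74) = -11/74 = -0.15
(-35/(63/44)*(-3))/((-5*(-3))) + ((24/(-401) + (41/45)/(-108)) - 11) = -12042781/1948860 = -6.18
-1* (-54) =54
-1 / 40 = -0.02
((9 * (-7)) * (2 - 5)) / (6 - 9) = -63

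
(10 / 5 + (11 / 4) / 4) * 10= 215 / 8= 26.88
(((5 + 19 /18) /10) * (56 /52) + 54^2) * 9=3412483 /130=26249.87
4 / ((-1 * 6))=-2 / 3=-0.67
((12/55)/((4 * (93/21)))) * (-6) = -126/1705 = -0.07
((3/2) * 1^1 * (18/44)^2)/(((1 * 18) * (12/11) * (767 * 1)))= 9/539968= 0.00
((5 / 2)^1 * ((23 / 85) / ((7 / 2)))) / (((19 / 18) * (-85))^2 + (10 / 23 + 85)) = 171396 / 7214474365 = 0.00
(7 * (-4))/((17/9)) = -252/17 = -14.82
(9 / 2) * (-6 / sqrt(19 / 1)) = -27 * sqrt(19) / 19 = -6.19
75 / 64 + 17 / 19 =2513 / 1216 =2.07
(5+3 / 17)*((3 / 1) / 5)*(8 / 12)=176 / 85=2.07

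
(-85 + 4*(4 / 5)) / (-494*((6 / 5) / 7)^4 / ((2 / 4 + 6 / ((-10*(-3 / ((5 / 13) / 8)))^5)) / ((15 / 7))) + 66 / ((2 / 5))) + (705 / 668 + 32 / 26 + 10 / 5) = 88828910320482200040693727 / 23469626076041215151085108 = 3.78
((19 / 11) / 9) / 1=19 / 99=0.19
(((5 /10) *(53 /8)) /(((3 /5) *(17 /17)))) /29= 265 /1392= 0.19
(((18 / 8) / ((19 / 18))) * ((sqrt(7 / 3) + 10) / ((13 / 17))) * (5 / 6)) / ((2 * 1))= 765 * sqrt(21) / 1976 + 11475 / 988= 13.39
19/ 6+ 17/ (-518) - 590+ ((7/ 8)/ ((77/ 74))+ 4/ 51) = -340549943/ 581196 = -585.95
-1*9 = -9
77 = 77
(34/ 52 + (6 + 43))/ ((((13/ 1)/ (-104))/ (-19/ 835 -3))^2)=263181235712/ 9063925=29036.12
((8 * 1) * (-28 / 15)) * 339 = -5062.40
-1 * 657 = -657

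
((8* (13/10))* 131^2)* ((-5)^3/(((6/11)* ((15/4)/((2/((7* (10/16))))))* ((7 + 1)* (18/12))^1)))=-78528736/189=-415495.96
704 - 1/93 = 703.99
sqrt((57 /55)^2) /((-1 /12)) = -684 /55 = -12.44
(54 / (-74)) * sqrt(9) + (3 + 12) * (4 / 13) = 1167 / 481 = 2.43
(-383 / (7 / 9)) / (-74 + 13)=3447 / 427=8.07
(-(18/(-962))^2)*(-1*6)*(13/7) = 486/124579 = 0.00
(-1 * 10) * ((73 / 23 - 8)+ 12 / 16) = 1875 / 46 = 40.76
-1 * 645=-645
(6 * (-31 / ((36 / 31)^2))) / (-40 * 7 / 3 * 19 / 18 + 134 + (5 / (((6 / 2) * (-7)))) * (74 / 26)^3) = -458155789 / 99629576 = -4.60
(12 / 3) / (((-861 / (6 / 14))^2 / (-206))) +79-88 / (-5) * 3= 2659773259 / 20180405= 131.80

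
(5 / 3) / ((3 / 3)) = 5 / 3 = 1.67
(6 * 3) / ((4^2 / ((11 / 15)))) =33 / 40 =0.82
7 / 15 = 0.47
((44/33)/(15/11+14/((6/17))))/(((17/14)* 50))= 154/287725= 0.00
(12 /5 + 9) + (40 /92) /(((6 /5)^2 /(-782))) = -224.71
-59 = -59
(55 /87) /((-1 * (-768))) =55 /66816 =0.00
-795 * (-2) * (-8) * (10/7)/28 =-31800/49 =-648.98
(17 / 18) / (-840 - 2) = -17 / 15156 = -0.00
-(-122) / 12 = 61 / 6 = 10.17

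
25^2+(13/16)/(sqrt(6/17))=13*sqrt(102)/96+625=626.37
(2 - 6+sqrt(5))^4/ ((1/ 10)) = 7610 - 3360 * sqrt(5) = 96.81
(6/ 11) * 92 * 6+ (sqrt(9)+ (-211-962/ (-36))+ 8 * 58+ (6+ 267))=856.81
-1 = -1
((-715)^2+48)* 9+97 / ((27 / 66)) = 41415247 / 9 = 4601694.11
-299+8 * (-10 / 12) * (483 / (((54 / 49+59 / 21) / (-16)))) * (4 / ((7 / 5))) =37333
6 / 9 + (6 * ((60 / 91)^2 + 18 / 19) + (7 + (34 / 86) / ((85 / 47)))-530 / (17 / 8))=-402380290762 / 1725222135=-233.23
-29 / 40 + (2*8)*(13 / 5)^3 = 280491 / 1000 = 280.49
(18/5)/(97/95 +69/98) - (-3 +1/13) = 1046026/208793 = 5.01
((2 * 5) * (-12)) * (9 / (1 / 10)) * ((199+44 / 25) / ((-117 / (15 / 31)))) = 3613680 / 403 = 8966.95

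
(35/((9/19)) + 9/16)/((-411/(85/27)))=-911285/1597968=-0.57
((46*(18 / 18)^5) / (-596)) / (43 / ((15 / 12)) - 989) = 115 / 1422354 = 0.00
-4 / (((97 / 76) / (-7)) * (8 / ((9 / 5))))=2394 / 485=4.94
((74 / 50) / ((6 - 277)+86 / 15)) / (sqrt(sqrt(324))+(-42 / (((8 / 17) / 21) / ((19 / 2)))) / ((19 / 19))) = 2368 * sqrt(2) / 44852187910535+14054376 / 44852187910535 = 0.00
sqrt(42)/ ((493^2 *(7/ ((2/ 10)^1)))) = sqrt(42)/ 8506715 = 0.00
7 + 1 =8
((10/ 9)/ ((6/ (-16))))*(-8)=640/ 27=23.70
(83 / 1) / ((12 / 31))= 2573 / 12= 214.42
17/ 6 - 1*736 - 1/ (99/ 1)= -145169/ 198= -733.18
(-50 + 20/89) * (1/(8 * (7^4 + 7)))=-2215/857248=-0.00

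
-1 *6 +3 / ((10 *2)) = -117 / 20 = -5.85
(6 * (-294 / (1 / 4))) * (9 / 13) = -63504 / 13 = -4884.92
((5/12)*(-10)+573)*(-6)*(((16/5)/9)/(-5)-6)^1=4662158/225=20720.70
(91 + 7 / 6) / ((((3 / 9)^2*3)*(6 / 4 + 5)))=553 / 13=42.54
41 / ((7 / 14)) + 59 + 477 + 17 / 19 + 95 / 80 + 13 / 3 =569467 / 912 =624.42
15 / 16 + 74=1199 / 16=74.94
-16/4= -4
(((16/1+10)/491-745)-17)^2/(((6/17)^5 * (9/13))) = 161465797179189581/1054488294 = 153122417.86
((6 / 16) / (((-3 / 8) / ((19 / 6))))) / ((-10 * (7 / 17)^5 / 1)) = 26977283 / 1008420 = 26.75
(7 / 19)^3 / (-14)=-49 / 13718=-0.00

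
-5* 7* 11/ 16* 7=-2695/ 16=-168.44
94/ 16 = 47/ 8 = 5.88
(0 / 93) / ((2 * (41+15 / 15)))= 0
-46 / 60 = -23 / 30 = -0.77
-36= -36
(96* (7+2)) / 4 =216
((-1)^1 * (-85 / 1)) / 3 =85 / 3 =28.33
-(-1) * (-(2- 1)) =-1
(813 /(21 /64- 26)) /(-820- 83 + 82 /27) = 1404864 /39923257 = 0.04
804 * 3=2412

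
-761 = -761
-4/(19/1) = -4/19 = -0.21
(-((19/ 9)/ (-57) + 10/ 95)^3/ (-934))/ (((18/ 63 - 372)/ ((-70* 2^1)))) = 10504375/ 82025006309199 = 0.00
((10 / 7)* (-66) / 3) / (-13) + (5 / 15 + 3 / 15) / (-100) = 82318 / 34125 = 2.41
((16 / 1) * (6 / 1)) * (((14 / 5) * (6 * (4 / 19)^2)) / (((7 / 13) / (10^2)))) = 4792320 / 361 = 13275.12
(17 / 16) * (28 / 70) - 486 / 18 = -1063 / 40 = -26.58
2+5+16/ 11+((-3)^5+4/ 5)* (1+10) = -2655.75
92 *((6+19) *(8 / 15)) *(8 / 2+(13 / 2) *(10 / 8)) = 44620 / 3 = 14873.33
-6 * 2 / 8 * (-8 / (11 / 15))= 180 / 11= 16.36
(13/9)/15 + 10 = 1363/135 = 10.10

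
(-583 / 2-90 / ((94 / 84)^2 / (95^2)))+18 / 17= -48737319875 / 75106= -648913.80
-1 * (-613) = 613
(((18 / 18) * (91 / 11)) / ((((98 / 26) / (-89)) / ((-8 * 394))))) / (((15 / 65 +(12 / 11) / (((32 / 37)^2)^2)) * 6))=80782297137152 / 1716603651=47059.38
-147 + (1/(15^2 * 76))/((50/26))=-62842487/427500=-147.00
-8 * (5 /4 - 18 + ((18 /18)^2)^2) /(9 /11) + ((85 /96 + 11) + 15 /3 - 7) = 15733 /96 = 163.89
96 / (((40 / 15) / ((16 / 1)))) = 576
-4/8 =-1/2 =-0.50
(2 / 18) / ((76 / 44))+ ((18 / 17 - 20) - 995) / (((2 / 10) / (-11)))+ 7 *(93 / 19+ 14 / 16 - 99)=1281736235 / 23256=55114.22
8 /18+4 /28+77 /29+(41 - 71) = -48886 /1827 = -26.76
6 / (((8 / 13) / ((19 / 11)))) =741 / 44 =16.84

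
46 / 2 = 23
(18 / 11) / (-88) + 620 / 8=37501 / 484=77.48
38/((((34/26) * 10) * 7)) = 247/595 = 0.42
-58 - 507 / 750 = -14669 / 250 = -58.68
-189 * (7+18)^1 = -4725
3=3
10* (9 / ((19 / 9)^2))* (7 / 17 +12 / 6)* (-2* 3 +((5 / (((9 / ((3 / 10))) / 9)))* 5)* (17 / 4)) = 1260.19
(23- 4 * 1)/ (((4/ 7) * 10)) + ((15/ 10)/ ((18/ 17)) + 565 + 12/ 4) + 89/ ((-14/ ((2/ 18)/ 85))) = 24535897/ 42840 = 572.73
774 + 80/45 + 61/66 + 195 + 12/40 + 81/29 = 13993184/14355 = 974.80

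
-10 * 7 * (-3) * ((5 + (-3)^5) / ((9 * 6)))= -8330 / 9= -925.56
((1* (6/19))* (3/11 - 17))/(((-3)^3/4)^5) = 376832/999640521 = 0.00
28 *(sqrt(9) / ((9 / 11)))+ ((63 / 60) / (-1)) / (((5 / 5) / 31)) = 4207 / 60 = 70.12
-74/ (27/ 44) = -3256/ 27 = -120.59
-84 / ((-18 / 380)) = 5320 / 3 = 1773.33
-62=-62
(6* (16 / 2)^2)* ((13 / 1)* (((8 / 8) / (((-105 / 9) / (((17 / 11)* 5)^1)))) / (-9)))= 28288 / 77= 367.38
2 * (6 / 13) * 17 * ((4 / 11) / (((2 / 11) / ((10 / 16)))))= 255 / 13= 19.62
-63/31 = -2.03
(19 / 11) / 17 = 19 / 187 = 0.10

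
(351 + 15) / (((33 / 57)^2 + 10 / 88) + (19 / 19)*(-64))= -5813544 / 1009447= -5.76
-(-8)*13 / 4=26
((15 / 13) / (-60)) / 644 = -1 / 33488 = -0.00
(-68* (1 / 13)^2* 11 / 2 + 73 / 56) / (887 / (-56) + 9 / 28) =8607 / 146861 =0.06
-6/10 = -3/5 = -0.60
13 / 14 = 0.93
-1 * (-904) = 904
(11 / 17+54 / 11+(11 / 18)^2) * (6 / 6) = 359263 / 60588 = 5.93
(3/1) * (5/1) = 15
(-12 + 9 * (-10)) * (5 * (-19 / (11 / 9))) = 87210 / 11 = 7928.18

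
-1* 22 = -22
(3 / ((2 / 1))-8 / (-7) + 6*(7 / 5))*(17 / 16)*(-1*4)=-13141 / 280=-46.93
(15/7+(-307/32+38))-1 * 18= 2811/224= 12.55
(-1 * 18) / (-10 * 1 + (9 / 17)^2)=5202 / 2809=1.85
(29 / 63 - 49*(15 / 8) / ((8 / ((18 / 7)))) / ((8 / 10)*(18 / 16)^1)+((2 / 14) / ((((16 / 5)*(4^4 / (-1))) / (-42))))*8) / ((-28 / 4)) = 520831 / 112896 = 4.61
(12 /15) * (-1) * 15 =-12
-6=-6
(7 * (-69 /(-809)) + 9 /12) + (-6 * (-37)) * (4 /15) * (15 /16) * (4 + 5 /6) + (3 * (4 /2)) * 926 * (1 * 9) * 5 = 202484284 /809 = 250289.60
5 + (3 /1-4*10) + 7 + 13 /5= -112 /5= -22.40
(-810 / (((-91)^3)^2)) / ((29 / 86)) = -69660 / 16468208309189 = -0.00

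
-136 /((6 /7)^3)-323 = -14552 /27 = -538.96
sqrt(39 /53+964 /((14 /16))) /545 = sqrt(151742339) /202195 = 0.06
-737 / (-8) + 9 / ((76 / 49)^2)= 95.87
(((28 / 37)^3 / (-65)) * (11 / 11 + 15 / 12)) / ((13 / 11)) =-543312 / 42801785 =-0.01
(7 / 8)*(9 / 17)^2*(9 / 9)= 567 / 2312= 0.25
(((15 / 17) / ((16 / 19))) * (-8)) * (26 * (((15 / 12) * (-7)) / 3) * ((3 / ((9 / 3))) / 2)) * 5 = 216125 / 136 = 1589.15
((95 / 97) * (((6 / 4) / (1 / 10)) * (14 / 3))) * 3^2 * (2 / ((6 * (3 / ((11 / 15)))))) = 14630 / 291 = 50.27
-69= -69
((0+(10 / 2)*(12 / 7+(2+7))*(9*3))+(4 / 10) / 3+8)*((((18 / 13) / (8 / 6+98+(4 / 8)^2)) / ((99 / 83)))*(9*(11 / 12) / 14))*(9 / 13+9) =684531378 / 7068425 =96.84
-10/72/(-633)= 0.00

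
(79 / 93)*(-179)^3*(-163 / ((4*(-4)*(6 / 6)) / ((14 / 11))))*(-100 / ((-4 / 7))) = -90471101371175 / 8184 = -11054631154.84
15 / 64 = 0.23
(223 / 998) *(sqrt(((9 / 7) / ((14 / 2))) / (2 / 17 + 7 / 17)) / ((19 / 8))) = 892 *sqrt(17) / 66367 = 0.06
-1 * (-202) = 202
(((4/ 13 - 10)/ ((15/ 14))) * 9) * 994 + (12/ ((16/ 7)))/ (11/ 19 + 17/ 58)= -10109444541/ 124930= -80920.87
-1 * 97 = -97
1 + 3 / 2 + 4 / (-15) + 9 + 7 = 547 / 30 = 18.23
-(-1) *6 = 6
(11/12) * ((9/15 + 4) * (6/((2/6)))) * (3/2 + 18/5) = 38709/100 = 387.09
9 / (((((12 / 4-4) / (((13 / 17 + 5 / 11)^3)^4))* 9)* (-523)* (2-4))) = -9867069071008745226510532608 / 956314998846580885874635095163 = -0.01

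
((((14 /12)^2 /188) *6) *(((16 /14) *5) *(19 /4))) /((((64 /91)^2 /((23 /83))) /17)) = 2153184215 /191741952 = 11.23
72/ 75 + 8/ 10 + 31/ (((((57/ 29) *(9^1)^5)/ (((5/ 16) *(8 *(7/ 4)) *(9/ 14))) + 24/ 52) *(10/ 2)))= 3422967959/ 1944702150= 1.76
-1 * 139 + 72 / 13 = -1735 / 13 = -133.46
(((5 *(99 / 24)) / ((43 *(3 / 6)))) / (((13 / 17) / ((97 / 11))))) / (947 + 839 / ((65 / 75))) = 24735 / 4282112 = 0.01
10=10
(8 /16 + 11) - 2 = 19 /2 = 9.50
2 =2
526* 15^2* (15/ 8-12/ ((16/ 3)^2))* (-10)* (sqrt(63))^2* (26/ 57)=-49420857.73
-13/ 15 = -0.87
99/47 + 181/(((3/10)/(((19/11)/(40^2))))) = 2.76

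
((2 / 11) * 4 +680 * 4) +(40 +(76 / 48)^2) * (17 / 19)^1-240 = 75804595 / 30096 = 2518.76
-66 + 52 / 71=-4634 / 71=-65.27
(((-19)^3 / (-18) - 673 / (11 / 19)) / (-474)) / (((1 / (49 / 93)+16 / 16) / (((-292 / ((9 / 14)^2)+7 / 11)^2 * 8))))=2999263986979044925 / 1322504923113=2267866.03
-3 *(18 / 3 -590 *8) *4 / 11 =56568 / 11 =5142.55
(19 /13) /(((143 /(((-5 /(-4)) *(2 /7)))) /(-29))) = -2755 /26026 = -0.11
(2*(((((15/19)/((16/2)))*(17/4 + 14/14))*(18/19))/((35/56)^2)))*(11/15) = 16632/9025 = 1.84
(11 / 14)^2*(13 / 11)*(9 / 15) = 429 / 980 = 0.44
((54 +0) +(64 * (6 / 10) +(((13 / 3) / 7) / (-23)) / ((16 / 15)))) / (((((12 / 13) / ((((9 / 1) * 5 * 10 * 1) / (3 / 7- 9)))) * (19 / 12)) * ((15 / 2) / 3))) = -46401693 / 34960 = -1327.28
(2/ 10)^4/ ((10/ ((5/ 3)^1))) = 1/ 3750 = 0.00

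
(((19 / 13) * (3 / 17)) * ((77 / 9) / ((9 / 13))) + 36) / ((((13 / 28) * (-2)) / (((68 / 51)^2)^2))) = -64465408 / 483327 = -133.38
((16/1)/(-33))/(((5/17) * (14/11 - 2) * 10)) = 17/75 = 0.23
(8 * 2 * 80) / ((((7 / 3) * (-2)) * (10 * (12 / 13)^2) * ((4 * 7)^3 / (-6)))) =0.01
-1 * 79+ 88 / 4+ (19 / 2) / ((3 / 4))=-133 / 3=-44.33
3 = 3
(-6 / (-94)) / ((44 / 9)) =27 / 2068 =0.01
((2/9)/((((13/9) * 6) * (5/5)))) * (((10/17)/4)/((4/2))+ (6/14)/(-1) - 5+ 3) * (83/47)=-93043/872508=-0.11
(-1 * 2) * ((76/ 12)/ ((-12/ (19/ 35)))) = 361/ 630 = 0.57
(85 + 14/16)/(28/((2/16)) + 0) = 687/1792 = 0.38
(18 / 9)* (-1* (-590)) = 1180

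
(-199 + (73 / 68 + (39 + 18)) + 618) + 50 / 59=1917419 / 4012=477.92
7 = 7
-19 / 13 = -1.46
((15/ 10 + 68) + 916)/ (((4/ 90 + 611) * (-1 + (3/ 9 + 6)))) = 266085/ 879904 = 0.30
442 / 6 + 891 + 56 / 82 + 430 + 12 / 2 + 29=175933 / 123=1430.35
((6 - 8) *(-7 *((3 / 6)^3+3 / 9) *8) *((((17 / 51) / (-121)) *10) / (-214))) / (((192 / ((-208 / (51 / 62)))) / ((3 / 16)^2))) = -14105 / 46100736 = -0.00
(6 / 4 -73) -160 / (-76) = -69.39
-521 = -521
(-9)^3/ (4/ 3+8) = -2187/ 28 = -78.11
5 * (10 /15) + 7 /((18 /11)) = 137 /18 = 7.61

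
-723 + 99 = -624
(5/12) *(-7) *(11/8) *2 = -385/48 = -8.02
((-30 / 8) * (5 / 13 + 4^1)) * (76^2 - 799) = -4255335 / 52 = -81833.37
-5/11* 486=-2430/11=-220.91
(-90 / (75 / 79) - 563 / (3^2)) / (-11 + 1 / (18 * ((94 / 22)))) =665614 / 46475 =14.32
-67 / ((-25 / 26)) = 1742 / 25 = 69.68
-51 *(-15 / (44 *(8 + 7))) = 51 / 44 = 1.16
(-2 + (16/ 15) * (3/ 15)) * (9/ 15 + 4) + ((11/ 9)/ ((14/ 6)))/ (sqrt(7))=-8.02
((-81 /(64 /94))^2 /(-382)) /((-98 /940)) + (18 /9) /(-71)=241800692333 /680436736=355.36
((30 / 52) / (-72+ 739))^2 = 225 / 300744964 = 0.00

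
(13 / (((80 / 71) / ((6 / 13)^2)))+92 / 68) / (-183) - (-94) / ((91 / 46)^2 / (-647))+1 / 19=-15540.47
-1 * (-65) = 65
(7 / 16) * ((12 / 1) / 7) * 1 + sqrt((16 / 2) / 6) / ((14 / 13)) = 1.82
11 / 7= 1.57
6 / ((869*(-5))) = -6 / 4345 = -0.00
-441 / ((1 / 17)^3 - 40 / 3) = 6499899 / 196517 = 33.08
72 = 72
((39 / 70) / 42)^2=169 / 960400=0.00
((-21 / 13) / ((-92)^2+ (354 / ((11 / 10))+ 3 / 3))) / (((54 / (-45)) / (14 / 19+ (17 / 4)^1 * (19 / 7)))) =71819 / 38198056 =0.00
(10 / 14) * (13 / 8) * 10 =325 / 28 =11.61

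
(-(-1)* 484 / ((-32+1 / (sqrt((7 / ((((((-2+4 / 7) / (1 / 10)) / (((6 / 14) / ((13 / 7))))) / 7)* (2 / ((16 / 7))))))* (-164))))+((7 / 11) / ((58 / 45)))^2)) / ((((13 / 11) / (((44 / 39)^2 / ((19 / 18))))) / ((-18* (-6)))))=-70600861400710379239581696 / 42036112597778262946879 - 3227661030998162626560* sqrt(3198) / 42036112597778262946879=-1683.87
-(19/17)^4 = -130321/83521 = -1.56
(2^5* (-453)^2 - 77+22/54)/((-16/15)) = -221623135/36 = -6156198.19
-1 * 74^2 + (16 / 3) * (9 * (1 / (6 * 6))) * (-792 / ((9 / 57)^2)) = -143500 / 3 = -47833.33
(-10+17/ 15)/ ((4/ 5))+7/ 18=-385/ 36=-10.69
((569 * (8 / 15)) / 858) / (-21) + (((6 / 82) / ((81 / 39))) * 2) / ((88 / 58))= 327973 / 11081070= 0.03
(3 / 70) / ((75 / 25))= 0.01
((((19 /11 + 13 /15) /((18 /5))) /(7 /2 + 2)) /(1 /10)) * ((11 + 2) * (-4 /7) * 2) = -445120 /22869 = -19.46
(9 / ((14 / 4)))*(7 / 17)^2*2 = 252 / 289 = 0.87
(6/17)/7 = 6/119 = 0.05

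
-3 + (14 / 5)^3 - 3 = 1994 / 125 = 15.95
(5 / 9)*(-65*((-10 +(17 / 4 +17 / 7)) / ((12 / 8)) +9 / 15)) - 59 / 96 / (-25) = 2939239 / 50400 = 58.32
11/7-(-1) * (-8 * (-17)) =963/7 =137.57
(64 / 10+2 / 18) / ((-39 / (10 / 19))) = -586 / 6669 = -0.09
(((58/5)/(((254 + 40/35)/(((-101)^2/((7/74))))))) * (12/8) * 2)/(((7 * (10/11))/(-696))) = -251400217464/156275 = -1608704.00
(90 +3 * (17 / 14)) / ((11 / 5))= 6555 / 154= 42.56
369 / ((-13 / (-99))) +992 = 49427 / 13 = 3802.08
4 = 4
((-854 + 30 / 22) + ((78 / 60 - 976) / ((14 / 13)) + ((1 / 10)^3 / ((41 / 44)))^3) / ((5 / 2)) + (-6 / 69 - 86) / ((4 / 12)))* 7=-7022825529835924049 / 681133320312500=-10310.50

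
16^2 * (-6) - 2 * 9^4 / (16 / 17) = -123825 / 8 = -15478.12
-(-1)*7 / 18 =7 / 18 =0.39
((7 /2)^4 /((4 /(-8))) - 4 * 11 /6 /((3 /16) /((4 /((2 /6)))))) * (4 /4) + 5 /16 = -36919 /48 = -769.15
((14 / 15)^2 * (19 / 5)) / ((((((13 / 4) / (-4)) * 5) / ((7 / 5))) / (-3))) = 3.42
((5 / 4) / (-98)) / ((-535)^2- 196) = -5 / 112123368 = -0.00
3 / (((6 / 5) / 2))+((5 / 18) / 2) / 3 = 5.05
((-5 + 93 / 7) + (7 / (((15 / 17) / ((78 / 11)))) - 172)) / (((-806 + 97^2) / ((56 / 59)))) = -330976 / 27916735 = -0.01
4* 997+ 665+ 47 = 4700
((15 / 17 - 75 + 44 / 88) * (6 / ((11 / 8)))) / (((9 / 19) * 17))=-380456 / 9537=-39.89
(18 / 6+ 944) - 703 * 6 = -3271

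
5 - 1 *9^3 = -724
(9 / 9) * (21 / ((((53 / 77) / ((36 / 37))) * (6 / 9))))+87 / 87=89279 / 1961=45.53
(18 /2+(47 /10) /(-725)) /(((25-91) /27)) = -3.68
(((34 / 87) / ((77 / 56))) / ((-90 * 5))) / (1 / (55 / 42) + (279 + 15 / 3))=-68 / 30658365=-0.00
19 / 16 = 1.19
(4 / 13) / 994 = 2 / 6461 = 0.00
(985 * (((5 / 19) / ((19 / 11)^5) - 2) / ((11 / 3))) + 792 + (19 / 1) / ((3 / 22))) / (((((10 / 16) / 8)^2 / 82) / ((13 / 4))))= 17406777.77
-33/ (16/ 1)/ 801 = -11/ 4272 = -0.00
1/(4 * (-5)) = -1/20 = -0.05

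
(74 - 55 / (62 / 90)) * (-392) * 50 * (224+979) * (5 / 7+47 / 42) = 7824231800 / 31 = 252394574.19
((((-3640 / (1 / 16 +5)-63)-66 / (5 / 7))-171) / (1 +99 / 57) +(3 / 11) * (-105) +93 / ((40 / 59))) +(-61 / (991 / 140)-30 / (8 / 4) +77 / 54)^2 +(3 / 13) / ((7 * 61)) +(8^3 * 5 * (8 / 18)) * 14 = 5647357737003955633 / 349726657191912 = 16147.92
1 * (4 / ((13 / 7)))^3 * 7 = 153664 / 2197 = 69.94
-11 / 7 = -1.57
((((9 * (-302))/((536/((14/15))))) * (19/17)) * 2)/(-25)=60249/142375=0.42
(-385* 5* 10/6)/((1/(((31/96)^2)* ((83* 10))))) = -3838594375/13824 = -277676.10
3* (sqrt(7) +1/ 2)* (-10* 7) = -210* sqrt(7)-105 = -660.61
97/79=1.23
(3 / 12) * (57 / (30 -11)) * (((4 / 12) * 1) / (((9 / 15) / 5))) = 25 / 12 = 2.08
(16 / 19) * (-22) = -352 / 19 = -18.53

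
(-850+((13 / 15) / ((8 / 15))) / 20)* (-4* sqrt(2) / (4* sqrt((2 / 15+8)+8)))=135987* sqrt(15) / 1760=299.25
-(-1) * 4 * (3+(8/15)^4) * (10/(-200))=-155971/253125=-0.62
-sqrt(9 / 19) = -3* sqrt(19) / 19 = -0.69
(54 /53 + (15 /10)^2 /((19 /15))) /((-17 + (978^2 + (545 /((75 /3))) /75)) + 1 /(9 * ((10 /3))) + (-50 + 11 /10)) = 1407375 /481556676484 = 0.00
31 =31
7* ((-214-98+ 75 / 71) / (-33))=4683 / 71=65.96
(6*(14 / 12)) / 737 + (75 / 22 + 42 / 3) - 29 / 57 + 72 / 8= 25.91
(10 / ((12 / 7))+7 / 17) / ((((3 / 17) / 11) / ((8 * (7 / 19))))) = 196196 / 171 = 1147.35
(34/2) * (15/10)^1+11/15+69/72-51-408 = -51817/120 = -431.81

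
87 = 87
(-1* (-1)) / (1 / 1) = 1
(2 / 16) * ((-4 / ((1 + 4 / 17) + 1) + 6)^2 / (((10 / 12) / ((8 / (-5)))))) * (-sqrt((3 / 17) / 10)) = 768 * sqrt(510) / 30685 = 0.57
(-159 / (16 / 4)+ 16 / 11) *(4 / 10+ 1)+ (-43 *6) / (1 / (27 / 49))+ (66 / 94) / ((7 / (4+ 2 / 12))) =-19796115 / 101332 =-195.36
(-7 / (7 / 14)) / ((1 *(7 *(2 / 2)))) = -2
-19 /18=-1.06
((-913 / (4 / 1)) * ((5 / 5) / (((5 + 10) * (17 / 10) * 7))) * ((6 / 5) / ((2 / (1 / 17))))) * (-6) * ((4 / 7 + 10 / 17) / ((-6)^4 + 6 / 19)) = 1196943 / 4941126925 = 0.00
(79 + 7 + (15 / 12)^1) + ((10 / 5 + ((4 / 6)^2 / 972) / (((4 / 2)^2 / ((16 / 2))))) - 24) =65.25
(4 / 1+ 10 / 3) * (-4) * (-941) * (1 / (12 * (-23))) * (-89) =1842478 / 207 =8900.86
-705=-705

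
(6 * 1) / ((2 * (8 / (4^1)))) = 3 / 2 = 1.50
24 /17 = 1.41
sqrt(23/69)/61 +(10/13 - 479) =-6217/13 +sqrt(3)/183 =-478.22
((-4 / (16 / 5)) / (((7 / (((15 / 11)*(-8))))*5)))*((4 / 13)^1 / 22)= 60 / 11011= 0.01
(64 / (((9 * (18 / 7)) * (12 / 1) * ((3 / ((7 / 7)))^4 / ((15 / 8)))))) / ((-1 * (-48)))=35 / 314928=0.00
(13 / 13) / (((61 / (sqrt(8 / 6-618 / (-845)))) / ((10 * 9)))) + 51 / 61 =2.96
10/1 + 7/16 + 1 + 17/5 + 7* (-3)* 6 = -8893/80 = -111.16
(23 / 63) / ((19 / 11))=253 / 1197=0.21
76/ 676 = 19/ 169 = 0.11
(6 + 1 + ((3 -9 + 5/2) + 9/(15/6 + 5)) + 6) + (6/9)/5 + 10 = 125/6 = 20.83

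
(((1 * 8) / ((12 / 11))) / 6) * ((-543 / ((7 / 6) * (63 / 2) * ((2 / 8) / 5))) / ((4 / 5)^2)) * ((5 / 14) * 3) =-1244375 / 2058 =-604.65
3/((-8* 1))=-3/8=-0.38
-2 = -2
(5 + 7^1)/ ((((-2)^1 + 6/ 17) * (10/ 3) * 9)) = -17/ 70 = -0.24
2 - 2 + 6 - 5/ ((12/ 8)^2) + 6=9.78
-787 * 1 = -787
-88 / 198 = -4 / 9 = -0.44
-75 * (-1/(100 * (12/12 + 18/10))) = 15/56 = 0.27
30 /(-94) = -15 /47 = -0.32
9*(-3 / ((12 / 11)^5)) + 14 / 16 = -152987 / 9216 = -16.60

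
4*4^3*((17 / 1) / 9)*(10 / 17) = 2560 / 9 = 284.44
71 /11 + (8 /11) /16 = 13 /2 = 6.50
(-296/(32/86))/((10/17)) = -27047/20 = -1352.35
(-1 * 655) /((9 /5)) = -3275 /9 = -363.89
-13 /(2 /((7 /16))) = -2.84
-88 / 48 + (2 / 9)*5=-13 / 18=-0.72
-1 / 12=-0.08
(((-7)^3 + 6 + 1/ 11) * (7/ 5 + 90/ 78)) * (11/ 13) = -615196/ 845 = -728.04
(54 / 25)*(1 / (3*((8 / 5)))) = 9 / 20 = 0.45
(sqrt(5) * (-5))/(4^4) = -5 * sqrt(5)/256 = -0.04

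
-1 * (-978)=978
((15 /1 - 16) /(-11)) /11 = 1 /121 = 0.01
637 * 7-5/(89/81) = 396446/89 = 4454.45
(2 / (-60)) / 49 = -1 / 1470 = -0.00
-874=-874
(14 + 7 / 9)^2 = 17689 / 81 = 218.38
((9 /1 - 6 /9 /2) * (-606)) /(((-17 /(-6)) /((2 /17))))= -63024 /289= -218.08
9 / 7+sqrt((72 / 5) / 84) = 1.70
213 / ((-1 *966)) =-71 / 322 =-0.22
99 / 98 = 1.01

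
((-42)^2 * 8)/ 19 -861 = -2247/ 19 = -118.26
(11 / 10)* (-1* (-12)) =66 / 5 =13.20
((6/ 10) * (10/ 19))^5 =7776/ 2476099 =0.00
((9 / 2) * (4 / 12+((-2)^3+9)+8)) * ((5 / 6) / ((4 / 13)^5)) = 12690.68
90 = 90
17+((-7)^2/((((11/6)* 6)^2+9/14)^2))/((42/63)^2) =49325162/2900209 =17.01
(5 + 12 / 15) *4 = 116 / 5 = 23.20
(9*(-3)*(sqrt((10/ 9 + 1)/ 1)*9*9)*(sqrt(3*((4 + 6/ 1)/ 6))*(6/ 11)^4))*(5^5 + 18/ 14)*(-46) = 951080040576*sqrt(95)/ 102487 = 90450316.24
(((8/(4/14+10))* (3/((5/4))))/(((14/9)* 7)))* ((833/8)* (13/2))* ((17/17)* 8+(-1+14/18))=10829/12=902.42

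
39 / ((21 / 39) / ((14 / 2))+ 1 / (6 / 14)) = 1521 / 94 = 16.18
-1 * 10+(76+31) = 97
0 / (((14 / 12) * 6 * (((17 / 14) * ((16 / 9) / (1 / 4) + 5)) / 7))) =0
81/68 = 1.19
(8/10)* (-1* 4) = -16/5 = -3.20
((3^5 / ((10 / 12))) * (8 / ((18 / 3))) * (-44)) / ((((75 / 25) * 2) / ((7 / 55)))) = -9072 / 25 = -362.88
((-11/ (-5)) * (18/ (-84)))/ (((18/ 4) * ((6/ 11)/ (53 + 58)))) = -4477/ 210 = -21.32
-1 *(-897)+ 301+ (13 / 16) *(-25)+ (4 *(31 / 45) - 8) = 844159 / 720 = 1172.44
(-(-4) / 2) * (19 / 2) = 19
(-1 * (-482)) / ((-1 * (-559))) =482 / 559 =0.86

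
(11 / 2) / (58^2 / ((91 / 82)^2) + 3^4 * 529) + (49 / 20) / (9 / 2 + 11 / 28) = 51798908273 / 103421876770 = 0.50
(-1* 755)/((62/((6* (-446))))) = 1010190/31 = 32586.77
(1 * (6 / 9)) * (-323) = -646 / 3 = -215.33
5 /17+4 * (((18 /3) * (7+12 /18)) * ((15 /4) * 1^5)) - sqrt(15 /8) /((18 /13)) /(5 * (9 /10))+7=11854 /17 - 13 * sqrt(30) /324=697.07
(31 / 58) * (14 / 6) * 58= 217 / 3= 72.33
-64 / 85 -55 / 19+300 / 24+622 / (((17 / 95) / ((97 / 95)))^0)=2037653 / 3230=630.85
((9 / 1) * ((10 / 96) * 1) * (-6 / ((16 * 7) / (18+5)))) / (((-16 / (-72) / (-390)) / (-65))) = -118067625 / 896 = -131771.90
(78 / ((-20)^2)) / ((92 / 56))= 273 / 2300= 0.12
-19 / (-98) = 0.19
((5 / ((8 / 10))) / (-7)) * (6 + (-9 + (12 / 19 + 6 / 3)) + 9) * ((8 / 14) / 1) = -4100 / 931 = -4.40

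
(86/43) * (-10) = -20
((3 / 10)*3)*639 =5751 / 10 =575.10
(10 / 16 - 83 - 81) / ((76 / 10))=-21.50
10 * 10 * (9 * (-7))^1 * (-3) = 18900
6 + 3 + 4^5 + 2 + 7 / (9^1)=9322 / 9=1035.78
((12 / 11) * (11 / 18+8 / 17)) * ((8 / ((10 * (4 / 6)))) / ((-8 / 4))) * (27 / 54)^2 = -331 / 1870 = -0.18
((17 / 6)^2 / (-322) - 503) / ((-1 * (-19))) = -5831065 / 220248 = -26.47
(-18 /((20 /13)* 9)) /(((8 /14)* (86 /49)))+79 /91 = -134009 /313040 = -0.43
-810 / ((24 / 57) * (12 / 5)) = -12825 / 16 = -801.56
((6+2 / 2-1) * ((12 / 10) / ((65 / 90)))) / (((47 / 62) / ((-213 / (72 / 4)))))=-475416 / 3055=-155.62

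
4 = 4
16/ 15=1.07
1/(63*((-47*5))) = -1/14805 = -0.00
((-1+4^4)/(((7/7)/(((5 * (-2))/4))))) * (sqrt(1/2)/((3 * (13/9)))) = -3825 * sqrt(2)/52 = -104.03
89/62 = 1.44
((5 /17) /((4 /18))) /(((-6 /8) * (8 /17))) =-15 /4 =-3.75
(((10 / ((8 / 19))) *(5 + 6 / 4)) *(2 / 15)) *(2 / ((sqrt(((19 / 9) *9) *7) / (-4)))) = -26 *sqrt(133) / 21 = -14.28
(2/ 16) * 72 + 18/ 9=11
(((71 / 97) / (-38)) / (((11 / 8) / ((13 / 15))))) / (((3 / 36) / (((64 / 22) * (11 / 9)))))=-472576 / 912285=-0.52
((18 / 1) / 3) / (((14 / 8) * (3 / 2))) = 16 / 7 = 2.29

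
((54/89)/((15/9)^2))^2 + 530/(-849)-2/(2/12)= -52860268346/4203080625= -12.58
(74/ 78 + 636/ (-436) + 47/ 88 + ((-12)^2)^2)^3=466764478071524657592693030541/ 52350559953449472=8916131527276.41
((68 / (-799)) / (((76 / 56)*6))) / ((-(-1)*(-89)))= 28 / 238431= 0.00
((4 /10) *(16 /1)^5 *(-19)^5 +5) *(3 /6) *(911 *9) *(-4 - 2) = 127726218594655731 /5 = 25545243718931146.20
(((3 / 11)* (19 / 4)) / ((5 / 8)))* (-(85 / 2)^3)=-7001025 / 44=-159114.20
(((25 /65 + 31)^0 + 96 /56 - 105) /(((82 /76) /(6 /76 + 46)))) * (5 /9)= -6268580 /2583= -2426.86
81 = 81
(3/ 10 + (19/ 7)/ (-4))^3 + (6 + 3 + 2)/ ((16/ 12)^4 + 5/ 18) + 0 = 4806883511/ 1528408000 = 3.15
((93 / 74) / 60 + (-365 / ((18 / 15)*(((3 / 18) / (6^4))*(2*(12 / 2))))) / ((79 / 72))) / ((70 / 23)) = -69009770239 / 1169200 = -59023.07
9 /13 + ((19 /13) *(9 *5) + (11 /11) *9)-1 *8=877 /13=67.46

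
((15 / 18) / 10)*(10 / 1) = 5 / 6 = 0.83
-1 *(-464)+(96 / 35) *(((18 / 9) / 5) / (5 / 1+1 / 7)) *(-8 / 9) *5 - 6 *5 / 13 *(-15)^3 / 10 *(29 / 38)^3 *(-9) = -255438369343 / 96300360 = -2652.52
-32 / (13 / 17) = -544 / 13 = -41.85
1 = 1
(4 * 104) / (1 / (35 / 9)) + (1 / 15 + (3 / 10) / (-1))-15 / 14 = 509189 / 315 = 1616.47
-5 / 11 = -0.45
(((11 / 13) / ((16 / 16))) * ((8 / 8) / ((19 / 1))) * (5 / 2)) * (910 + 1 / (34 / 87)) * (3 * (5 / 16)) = 1347225 / 14144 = 95.25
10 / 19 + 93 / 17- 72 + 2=-20673 / 323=-64.00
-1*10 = -10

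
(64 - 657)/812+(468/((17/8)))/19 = 2848589/262276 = 10.86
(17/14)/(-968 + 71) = -17/12558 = -0.00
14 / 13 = 1.08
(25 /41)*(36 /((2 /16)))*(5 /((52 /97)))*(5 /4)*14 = 15277500 /533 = 28663.23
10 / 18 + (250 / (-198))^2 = 21070 / 9801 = 2.15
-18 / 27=-2 / 3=-0.67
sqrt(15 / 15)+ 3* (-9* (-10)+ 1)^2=24844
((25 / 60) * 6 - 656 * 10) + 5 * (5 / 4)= -26205 / 4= -6551.25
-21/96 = -7/32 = -0.22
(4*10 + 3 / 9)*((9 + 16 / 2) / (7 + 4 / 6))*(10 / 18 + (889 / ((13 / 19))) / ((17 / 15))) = 276048190 / 2691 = 102582.01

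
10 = 10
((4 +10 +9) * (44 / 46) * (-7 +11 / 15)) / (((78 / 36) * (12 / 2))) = -2068 / 195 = -10.61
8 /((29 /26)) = 208 /29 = 7.17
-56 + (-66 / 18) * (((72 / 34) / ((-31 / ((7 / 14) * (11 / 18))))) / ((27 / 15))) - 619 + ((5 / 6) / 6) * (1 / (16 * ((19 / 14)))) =-5839158425 / 8651232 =-674.95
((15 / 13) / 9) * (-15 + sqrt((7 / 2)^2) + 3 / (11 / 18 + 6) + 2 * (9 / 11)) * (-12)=18950 / 1309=14.48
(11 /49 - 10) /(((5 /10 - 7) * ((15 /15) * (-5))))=-958 /3185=-0.30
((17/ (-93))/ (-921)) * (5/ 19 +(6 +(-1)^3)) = 1700/ 1627407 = 0.00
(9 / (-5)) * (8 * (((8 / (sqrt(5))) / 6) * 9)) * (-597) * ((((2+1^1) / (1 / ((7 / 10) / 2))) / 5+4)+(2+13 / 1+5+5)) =376668792 * sqrt(5) / 625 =1347611.24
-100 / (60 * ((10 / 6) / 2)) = -2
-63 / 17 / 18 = -7 / 34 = -0.21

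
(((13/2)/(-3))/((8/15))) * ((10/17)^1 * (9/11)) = -2925/1496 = -1.96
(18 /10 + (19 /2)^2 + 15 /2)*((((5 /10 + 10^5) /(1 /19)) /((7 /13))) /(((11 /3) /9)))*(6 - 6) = 0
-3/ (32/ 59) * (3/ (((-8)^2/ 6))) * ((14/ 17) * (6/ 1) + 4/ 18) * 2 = -16.07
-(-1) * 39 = 39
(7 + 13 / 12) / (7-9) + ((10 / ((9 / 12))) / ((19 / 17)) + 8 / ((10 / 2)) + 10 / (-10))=6451 / 760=8.49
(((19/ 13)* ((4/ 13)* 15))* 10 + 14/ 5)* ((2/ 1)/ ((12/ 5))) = 29683/ 507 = 58.55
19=19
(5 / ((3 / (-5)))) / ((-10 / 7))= 35 / 6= 5.83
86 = 86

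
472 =472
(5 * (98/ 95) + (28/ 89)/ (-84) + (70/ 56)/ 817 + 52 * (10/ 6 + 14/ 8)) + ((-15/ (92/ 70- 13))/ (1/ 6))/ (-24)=5427522970/ 29739617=182.50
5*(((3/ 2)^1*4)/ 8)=15/ 4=3.75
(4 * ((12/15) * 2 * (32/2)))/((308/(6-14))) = -1024/385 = -2.66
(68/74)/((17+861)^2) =17/14261354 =0.00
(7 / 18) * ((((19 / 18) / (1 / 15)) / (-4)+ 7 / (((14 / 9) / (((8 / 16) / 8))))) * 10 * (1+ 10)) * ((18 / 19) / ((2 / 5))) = -679525 / 1824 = -372.55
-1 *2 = -2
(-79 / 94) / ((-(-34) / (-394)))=15563 / 1598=9.74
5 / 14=0.36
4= 4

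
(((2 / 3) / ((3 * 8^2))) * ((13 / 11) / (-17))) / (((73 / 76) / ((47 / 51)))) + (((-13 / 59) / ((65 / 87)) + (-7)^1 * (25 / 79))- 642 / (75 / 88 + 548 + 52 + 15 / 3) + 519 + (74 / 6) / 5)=6451174220578159609 / 12456489195663480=517.90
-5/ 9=-0.56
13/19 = 0.68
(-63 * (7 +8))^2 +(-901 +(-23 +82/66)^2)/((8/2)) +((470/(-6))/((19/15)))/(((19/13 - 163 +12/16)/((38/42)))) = 75881284616015/84981204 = 892918.45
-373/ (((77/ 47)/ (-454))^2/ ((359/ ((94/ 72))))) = -46699834858704/ 5929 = -7876511192.23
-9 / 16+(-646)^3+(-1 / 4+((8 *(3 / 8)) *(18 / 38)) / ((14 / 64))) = -573679285313 / 2128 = -269586130.32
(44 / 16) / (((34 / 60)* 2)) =2.43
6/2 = 3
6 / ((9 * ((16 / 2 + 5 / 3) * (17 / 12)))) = 24 / 493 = 0.05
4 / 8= 1 / 2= 0.50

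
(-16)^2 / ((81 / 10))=2560 / 81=31.60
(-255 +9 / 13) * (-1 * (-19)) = -62814 / 13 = -4831.85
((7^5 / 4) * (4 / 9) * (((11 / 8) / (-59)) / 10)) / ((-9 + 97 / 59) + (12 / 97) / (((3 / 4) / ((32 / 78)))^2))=826551453 / 1390011040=0.59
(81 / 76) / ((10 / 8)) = 81 / 95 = 0.85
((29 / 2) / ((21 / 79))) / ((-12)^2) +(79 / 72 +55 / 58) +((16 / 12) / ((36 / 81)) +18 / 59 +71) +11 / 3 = 831948641 / 10348128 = 80.40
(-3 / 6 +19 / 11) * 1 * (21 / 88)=0.29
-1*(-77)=77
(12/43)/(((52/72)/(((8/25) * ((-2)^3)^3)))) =-884736/13975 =-63.31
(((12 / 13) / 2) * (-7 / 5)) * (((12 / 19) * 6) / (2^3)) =-0.31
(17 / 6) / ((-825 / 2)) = -17 / 2475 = -0.01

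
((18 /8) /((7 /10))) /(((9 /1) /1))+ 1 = 19 /14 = 1.36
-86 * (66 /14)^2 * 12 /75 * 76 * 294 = -170824896 /25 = -6832995.84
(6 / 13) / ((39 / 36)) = 72 / 169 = 0.43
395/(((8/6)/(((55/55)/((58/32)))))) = 4740/29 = 163.45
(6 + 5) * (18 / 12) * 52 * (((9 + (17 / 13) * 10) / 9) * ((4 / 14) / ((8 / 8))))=1804 / 3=601.33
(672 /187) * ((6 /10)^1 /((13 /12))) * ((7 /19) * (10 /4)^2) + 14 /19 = 245714 /46189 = 5.32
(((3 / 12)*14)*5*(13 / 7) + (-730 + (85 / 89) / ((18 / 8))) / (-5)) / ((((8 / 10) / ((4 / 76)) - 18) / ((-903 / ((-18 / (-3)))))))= 61451515 / 6408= 9589.81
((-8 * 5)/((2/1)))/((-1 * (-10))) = -2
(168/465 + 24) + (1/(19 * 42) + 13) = 4621373/123690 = 37.36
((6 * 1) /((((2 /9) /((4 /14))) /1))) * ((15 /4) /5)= 81 /14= 5.79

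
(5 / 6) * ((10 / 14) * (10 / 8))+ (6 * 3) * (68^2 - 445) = 12637421 / 168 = 75222.74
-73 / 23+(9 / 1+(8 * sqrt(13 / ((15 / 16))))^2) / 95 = 205256 / 32775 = 6.26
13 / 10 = 1.30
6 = 6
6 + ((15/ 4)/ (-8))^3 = 193233/ 32768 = 5.90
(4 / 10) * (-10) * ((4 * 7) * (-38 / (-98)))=-304 / 7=-43.43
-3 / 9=-1 / 3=-0.33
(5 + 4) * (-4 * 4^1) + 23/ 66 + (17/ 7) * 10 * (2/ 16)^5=-543675659/ 3784704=-143.65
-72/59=-1.22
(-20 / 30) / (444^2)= -1 / 295704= -0.00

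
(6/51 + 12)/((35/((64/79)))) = 13184/47005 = 0.28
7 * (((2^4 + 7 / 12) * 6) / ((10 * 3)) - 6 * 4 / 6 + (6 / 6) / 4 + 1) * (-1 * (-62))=3689 / 15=245.93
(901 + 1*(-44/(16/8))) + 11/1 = 890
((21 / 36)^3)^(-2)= 2985984 / 117649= 25.38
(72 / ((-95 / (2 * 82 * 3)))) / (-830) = 17712 / 39425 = 0.45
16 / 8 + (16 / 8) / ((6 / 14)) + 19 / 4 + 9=20.42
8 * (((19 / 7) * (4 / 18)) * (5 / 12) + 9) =13988 / 189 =74.01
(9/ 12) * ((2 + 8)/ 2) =15/ 4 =3.75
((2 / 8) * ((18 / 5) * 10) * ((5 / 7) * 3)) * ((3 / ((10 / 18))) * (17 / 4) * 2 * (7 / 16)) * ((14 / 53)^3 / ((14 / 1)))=607257 / 1191016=0.51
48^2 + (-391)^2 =155185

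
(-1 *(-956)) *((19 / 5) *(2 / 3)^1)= 36328 / 15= 2421.87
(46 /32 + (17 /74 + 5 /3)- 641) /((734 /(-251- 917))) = 1014.71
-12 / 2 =-6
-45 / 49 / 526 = -0.00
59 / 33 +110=3689 / 33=111.79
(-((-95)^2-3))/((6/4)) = -18044/3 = -6014.67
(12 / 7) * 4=48 / 7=6.86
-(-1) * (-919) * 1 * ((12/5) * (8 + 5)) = -28672.80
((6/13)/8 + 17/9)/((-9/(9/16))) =-911/7488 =-0.12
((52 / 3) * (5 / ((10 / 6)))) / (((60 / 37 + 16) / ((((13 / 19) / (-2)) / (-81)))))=6253 / 501714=0.01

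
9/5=1.80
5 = 5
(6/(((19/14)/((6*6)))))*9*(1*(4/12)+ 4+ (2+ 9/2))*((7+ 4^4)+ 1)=77837760/19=4096724.21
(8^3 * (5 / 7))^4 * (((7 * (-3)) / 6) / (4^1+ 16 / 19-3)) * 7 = -81604378624000 / 343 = -237913640303.21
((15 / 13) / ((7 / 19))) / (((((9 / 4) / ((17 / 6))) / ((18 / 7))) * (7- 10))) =-6460 / 1911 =-3.38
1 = 1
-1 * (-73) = 73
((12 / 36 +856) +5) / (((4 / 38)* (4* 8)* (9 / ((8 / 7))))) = 6137 / 189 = 32.47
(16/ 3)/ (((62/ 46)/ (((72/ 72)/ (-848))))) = -23/ 4929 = -0.00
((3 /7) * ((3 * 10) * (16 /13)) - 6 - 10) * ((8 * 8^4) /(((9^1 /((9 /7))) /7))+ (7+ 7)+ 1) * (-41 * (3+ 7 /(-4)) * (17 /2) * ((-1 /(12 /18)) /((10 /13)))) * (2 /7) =-68549253 /49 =-1398964.35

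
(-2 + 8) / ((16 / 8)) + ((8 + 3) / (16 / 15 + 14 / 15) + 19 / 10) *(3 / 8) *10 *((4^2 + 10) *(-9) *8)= -51945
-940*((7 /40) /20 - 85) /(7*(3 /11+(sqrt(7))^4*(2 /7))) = 35152381 /43960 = 799.64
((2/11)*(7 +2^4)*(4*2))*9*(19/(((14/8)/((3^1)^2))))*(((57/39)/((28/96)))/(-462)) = -172171008/539539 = -319.11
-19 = -19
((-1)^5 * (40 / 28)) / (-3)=10 / 21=0.48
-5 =-5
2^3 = 8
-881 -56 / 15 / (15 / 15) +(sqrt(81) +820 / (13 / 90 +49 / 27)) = -457.21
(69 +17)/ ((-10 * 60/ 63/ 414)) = -3738.42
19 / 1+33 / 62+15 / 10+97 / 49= 34955 / 1519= 23.01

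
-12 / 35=-0.34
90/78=15/13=1.15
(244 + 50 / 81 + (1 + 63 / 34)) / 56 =681533 / 154224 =4.42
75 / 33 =25 / 11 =2.27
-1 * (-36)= 36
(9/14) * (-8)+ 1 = -29/7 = -4.14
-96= -96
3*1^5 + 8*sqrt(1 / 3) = 3 + 8*sqrt(3) / 3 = 7.62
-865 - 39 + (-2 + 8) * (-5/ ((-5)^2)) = -4526/ 5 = -905.20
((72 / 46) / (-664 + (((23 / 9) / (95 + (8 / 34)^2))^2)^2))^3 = -2433947702563421239925866227882306475987804350502051247150181557222976 / 185819584773498924003197666396113503239115654035726500840144199088740955277969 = -0.00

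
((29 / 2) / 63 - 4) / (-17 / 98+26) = -3325 / 22779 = -0.15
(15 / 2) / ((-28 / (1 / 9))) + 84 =14107 / 168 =83.97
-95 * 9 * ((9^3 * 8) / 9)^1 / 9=-61560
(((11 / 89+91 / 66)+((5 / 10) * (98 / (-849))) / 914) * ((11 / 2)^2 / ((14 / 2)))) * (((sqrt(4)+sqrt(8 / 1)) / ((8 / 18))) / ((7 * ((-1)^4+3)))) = 4707854679 / 4512099928+4707854679 * sqrt(2) / 4512099928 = 2.52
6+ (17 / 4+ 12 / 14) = 311 / 28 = 11.11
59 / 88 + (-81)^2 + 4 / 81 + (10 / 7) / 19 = 6220739167 / 948024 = 6561.80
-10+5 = -5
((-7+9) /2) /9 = 1 /9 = 0.11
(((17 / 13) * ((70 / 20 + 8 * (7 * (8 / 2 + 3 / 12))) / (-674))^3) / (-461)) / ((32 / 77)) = 147496270383 / 469746910676992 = 0.00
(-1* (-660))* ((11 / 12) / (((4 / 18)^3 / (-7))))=-385914.38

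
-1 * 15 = -15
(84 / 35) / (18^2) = 1 / 135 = 0.01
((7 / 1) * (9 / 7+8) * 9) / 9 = 65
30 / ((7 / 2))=60 / 7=8.57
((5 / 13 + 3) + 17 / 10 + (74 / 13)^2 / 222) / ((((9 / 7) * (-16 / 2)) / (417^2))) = -3586615193 / 40560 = -88427.40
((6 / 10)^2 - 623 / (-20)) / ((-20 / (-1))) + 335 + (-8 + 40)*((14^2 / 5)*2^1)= 5690751 / 2000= 2845.38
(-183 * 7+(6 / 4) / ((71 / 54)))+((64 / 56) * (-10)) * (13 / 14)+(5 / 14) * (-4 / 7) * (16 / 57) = -255915710 / 198303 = -1290.53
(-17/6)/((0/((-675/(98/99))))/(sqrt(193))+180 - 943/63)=-357/20794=-0.02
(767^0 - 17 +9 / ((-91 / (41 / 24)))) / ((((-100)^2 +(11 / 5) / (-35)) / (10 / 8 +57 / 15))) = -5944355 / 727995424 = -0.01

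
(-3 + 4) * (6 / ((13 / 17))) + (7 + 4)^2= 1675 / 13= 128.85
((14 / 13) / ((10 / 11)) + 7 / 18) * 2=1841 / 585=3.15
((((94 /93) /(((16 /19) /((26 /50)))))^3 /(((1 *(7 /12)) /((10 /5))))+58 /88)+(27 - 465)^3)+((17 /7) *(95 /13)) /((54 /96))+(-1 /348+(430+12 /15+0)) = -72666976572308162663693 /864802939000000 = -84027208.16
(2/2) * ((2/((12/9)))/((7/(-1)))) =-3/14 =-0.21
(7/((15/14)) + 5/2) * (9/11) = 813/110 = 7.39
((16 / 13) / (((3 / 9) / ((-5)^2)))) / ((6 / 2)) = 400 / 13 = 30.77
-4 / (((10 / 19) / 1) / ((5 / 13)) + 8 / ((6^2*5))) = -855 / 302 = -2.83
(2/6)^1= 1/3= 0.33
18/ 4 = 9/ 2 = 4.50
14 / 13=1.08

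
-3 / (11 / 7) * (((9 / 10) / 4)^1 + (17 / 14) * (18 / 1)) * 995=-3691251 / 88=-41946.03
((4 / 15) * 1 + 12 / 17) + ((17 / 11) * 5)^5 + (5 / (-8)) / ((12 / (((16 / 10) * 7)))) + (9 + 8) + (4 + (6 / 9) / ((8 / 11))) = 377454868321 / 13689335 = 27572.91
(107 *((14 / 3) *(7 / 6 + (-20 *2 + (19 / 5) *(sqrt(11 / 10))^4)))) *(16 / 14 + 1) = -5494771 / 150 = -36631.81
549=549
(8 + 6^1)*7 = 98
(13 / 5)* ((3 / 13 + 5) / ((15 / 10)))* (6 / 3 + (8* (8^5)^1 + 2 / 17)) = 35651872 / 15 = 2376791.47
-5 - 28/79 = -423/79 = -5.35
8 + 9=17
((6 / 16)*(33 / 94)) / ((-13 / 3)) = -297 / 9776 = -0.03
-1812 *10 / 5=-3624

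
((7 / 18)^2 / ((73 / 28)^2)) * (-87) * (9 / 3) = -278516 / 47961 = -5.81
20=20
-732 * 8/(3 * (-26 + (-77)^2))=-0.33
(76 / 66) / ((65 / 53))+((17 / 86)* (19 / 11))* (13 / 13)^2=236189 / 184470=1.28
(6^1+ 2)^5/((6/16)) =262144/3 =87381.33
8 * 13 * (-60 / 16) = -390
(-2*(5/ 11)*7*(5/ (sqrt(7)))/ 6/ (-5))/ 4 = 0.10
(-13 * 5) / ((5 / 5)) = -65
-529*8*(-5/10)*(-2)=-4232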